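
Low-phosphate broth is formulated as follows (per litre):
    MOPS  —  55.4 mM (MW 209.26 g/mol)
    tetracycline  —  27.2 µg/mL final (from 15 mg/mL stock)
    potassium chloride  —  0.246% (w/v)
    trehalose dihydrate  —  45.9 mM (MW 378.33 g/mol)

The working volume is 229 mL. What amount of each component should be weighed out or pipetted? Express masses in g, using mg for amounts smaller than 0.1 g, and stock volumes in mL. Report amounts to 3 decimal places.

MOPS 2.655 g; tetracycline 0.415 mL; potassium chloride 0.563 g; trehalose dihydrate 3.977 g

Target volume = 229 mL = 0.229 L.
MOPS: 55.4 mmol/L × 209.26 g/mol × 0.229 L ÷ 1000 = 2.655 g
tetracycline: C1V1 = C2V2 → 27.2 µg/mL × 229 mL ÷ 15000 µg/mL = 0.415 mL
potassium chloride: 0.246 g per 100 mL × 229 mL ÷ 100 = 0.563 g
trehalose dihydrate: 45.9 mmol/L × 378.33 g/mol × 0.229 L ÷ 1000 = 3.977 g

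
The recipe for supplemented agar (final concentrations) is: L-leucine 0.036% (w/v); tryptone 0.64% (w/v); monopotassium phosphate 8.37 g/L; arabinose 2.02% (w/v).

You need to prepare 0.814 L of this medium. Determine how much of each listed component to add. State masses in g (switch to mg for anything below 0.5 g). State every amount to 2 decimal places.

L-leucine 293.04 mg; tryptone 5.21 g; monopotassium phosphate 6.81 g; arabinose 16.44 g

Working volume: 0.814 L.
L-leucine: 0.036% w/v = 0.36 g/L → 0.36 × 0.814 L = 0.29304 g = 293.04 mg
tryptone: 0.64 g per 100 mL × 814 mL ÷ 100 = 5.21 g
monopotassium phosphate: 8.37 g/L × 0.814 L = 6.81 g
arabinose: 2.02 g per 100 mL × 814 mL ÷ 100 = 16.44 g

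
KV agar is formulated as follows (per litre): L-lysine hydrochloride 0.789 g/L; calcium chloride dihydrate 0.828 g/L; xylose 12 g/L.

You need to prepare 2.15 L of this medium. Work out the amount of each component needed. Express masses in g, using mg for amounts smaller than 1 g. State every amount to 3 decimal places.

Working volume: 2.15 L.
L-lysine hydrochloride: 0.789 g/L × 2.15 L = 1.696 g
calcium chloride dihydrate: 0.828 g/L × 2.15 L = 1.780 g
xylose: 12 g/L × 2.15 L = 25.800 g

L-lysine hydrochloride 1.696 g; calcium chloride dihydrate 1.780 g; xylose 25.800 g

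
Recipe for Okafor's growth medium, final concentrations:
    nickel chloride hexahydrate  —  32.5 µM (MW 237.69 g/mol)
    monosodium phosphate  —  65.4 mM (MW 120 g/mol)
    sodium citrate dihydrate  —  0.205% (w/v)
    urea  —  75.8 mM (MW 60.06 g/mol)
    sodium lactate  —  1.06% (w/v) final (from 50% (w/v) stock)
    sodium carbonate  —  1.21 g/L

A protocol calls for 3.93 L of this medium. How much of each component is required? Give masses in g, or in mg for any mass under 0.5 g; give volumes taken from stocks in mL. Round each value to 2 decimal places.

Scale factor relative to 1 L: 3.93.
nickel chloride hexahydrate: 32.5 µmol/L × 237.69 g/mol × 3.93 L ÷ 1000 = 30.36 mg
monosodium phosphate: 65.4 mmol/L × 120 g/mol × 3.93 L ÷ 1000 = 30.84 g
sodium citrate dihydrate: 0.205 g per 100 mL × 3930 mL ÷ 100 = 8.06 g
urea: 75.8 mmol/L × 60.06 g/mol × 3.93 L ÷ 1000 = 17.89 g
sodium lactate: C1V1 = C2V2 → 1.06% ÷ 50% × 3930 mL = 83.32 mL
sodium carbonate: 1.21 g/L × 3.93 L = 4.76 g

nickel chloride hexahydrate 30.36 mg; monosodium phosphate 30.84 g; sodium citrate dihydrate 8.06 g; urea 17.89 g; sodium lactate 83.32 mL; sodium carbonate 4.76 g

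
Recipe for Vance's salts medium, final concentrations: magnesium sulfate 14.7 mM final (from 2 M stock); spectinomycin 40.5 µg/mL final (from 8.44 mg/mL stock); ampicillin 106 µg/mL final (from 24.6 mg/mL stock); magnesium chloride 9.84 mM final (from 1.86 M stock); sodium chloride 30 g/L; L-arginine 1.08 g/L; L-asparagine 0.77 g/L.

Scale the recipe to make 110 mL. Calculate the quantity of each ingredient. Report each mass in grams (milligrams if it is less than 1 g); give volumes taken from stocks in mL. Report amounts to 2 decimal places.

magnesium sulfate 0.81 mL; spectinomycin 0.53 mL; ampicillin 0.47 mL; magnesium chloride 0.58 mL; sodium chloride 3.30 g; L-arginine 118.80 mg; L-asparagine 84.70 mg

Scale factor relative to 1 L: 0.11.
magnesium sulfate: C1V1 = C2V2 → 14.7 mM × 110 mL ÷ 2000 mM = 0.81 mL
spectinomycin: C1V1 = C2V2 → 40.5 µg/mL × 110 mL ÷ 8440 µg/mL = 0.53 mL
ampicillin: C1V1 = C2V2 → 106 µg/mL × 110 mL ÷ 24600 µg/mL = 0.47 mL
magnesium chloride: dilute stock: 9.84 mM × 110 mL ÷ 1860 mM = 0.58 mL
sodium chloride: 30 g/L × 0.11 L = 3.30 g
L-arginine: 1.08 g/L × 0.11 L = 0.1188 g = 118.80 mg
L-asparagine: 0.77 g/L × 0.11 L = 0.0847 g = 84.70 mg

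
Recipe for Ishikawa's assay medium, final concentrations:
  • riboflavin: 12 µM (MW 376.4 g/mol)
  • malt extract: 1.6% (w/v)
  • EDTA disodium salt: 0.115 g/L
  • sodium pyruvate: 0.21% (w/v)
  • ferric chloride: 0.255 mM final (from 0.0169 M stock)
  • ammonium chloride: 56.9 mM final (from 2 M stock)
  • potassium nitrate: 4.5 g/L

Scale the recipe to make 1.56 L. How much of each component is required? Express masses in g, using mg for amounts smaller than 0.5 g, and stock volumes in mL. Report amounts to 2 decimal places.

Scale factor relative to 1 L: 1.56.
riboflavin: 12 µmol/L × 376.4 g/mol × 1.56 L ÷ 1000 = 7.05 mg
malt extract: 1.6 g per 100 mL × 1560 mL ÷ 100 = 24.96 g
EDTA disodium salt: 0.115 g/L × 1.56 L = 0.1794 g = 179.40 mg
sodium pyruvate: 0.21% w/v = 2.1 g/L → 2.1 × 1.56 L = 3.28 g
ferric chloride: dilute stock: 0.255 mM × 1560 mL ÷ 16.9 mM = 23.54 mL
ammonium chloride: dilute stock: 56.9 mM × 1560 mL ÷ 2000 mM = 44.38 mL
potassium nitrate: 4.5 g/L × 1.56 L = 7.02 g

riboflavin 7.05 mg; malt extract 24.96 g; EDTA disodium salt 179.40 mg; sodium pyruvate 3.28 g; ferric chloride 23.54 mL; ammonium chloride 44.38 mL; potassium nitrate 7.02 g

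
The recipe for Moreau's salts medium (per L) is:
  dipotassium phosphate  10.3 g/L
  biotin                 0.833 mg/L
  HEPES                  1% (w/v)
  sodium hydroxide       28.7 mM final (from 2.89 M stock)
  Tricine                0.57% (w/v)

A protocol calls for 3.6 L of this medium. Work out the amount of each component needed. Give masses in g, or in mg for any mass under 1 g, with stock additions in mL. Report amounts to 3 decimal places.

Scale factor relative to 1 L: 3.6.
dipotassium phosphate: 10.3 g/L × 3.6 L = 37.080 g
biotin: 0.833 mg/L × 3.6 L = 2.999 mg
HEPES: 1% w/v = 10 g/L → 10 × 3.6 L = 36.000 g
sodium hydroxide: V = C2·V2/C1 = 28.7 mM × 3600 mL ÷ 2890 mM = 35.751 mL
Tricine: 0.57 g per 100 mL × 3600 mL ÷ 100 = 20.520 g

dipotassium phosphate 37.080 g; biotin 2.999 mg; HEPES 36.000 g; sodium hydroxide 35.751 mL; Tricine 20.520 g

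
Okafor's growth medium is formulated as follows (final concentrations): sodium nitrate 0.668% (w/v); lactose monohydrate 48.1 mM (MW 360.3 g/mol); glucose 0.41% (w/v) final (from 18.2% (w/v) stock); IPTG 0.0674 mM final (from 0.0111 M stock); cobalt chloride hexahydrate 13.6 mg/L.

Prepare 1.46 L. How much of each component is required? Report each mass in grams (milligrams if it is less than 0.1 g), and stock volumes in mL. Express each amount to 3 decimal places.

Scale factor relative to 1 L: 1.46.
sodium nitrate: 0.668% w/v = 6.68 g/L → 6.68 × 1.46 L = 9.753 g
lactose monohydrate: 48.1 mmol/L × 360.3 g/mol × 1.46 L ÷ 1000 = 25.302 g
glucose: C1V1 = C2V2 → 0.41% ÷ 18.2% × 1460 mL = 32.890 mL
IPTG: C1V1 = C2V2 → 0.0674 mM × 1460 mL ÷ 11.1 mM = 8.865 mL
cobalt chloride hexahydrate: 13.6 mg/L × 1.46 L = 19.856 mg

sodium nitrate 9.753 g; lactose monohydrate 25.302 g; glucose 32.890 mL; IPTG 8.865 mL; cobalt chloride hexahydrate 19.856 mg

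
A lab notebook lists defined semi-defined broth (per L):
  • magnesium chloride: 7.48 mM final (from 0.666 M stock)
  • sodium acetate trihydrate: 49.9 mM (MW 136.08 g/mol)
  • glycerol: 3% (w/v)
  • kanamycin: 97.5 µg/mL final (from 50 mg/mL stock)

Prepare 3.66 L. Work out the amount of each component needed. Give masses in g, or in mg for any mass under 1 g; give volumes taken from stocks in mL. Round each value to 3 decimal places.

magnesium chloride 41.106 mL; sodium acetate trihydrate 24.853 g; glycerol 109.800 g; kanamycin 7.137 mL

Scale factor relative to 1 L: 3.66.
magnesium chloride: dilute stock: 7.48 mM × 3660 mL ÷ 666 mM = 41.106 mL
sodium acetate trihydrate: 49.9 mmol/L × 136.08 g/mol × 3.66 L ÷ 1000 = 24.853 g
glycerol: 3 g per 100 mL × 3660 mL ÷ 100 = 109.800 g
kanamycin: C1V1 = C2V2 → 97.5 µg/mL × 3660 mL ÷ 50000 µg/mL = 7.137 mL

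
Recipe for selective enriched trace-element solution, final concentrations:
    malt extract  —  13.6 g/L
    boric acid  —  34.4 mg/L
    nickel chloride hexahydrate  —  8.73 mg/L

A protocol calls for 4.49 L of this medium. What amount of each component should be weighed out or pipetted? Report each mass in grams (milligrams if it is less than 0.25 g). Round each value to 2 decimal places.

malt extract 61.06 g; boric acid 154.46 mg; nickel chloride hexahydrate 39.20 mg

Scale factor relative to 1 L: 4.49.
malt extract: 13.6 g/L × 4.49 L = 61.06 g
boric acid: 34.4 mg/L × 4.49 L = 154.46 mg
nickel chloride hexahydrate: 8.73 mg/L × 4.49 L = 39.20 mg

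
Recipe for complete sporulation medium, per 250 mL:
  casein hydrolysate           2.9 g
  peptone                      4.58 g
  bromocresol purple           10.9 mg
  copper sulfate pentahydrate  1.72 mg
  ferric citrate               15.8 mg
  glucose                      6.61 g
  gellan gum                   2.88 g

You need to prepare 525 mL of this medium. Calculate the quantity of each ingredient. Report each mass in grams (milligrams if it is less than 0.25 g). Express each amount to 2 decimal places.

Ratio of target to recipe volume: 525 / 250 = 2.1.
casein hydrolysate: 2.9 g × (525 mL / 250 mL) = 6.09 g
peptone: 4.58 g × (525 mL / 250 mL) = 9.62 g
bromocresol purple: 10.9 mg × (525 mL / 250 mL) = 22.89 mg
copper sulfate pentahydrate: 1.72 mg × (525 mL / 250 mL) = 3.61 mg
ferric citrate: 15.8 mg × (525 mL / 250 mL) = 33.18 mg
glucose: 6.61 g × (525 mL / 250 mL) = 13.88 g
gellan gum: 2.88 g × (525 mL / 250 mL) = 6.05 g

casein hydrolysate 6.09 g; peptone 9.62 g; bromocresol purple 22.89 mg; copper sulfate pentahydrate 3.61 mg; ferric citrate 33.18 mg; glucose 13.88 g; gellan gum 6.05 g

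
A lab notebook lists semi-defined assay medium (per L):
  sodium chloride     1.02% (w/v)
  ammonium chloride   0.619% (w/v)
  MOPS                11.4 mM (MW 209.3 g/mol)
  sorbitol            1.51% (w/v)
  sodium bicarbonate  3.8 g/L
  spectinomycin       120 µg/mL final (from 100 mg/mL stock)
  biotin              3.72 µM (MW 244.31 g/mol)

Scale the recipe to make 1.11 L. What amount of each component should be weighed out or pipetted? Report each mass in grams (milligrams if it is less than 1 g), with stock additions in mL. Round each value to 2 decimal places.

Working volume: 1.11 L.
sodium chloride: 1.02 g per 100 mL × 1110 mL ÷ 100 = 11.32 g
ammonium chloride: 0.619% w/v = 6.19 g/L → 6.19 × 1.11 L = 6.87 g
MOPS: 11.4 mmol/L × 209.3 g/mol × 1.11 L ÷ 1000 = 2.65 g
sorbitol: 1.51 g per 100 mL × 1110 mL ÷ 100 = 16.76 g
sodium bicarbonate: 3.8 g/L × 1.11 L = 4.22 g
spectinomycin: dilute stock: 120 µg/mL × 1110 mL ÷ 100000 µg/mL = 1.33 mL
biotin: 3.72 µmol/L × 244.31 g/mol × 1.11 L ÷ 1000 = 1.01 mg

sodium chloride 11.32 g; ammonium chloride 6.87 g; MOPS 2.65 g; sorbitol 16.76 g; sodium bicarbonate 4.22 g; spectinomycin 1.33 mL; biotin 1.01 mg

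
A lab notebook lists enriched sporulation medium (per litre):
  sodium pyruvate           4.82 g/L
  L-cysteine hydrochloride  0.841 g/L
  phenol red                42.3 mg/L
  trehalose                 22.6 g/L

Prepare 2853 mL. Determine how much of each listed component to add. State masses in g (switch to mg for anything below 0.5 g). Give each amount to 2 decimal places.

Working volume: 2853 mL = 2.853 L.
sodium pyruvate: 4.82 g/L × 2.853 L = 13.75 g
L-cysteine hydrochloride: 0.841 g/L × 2.853 L = 2.40 g
phenol red: 42.3 mg/L × 2.853 L = 120.68 mg
trehalose: 22.6 g/L × 2.853 L = 64.48 g

sodium pyruvate 13.75 g; L-cysteine hydrochloride 2.40 g; phenol red 120.68 mg; trehalose 64.48 g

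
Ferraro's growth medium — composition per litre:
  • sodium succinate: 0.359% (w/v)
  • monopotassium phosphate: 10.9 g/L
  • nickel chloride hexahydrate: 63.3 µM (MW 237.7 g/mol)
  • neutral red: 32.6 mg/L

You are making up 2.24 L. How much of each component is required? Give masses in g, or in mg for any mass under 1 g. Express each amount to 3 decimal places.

sodium succinate 8.042 g; monopotassium phosphate 24.416 g; nickel chloride hexahydrate 33.704 mg; neutral red 73.024 mg

Scale factor relative to 1 L: 2.24.
sodium succinate: 0.359% w/v = 3.59 g/L → 3.59 × 2.24 L = 8.042 g
monopotassium phosphate: 10.9 g/L × 2.24 L = 24.416 g
nickel chloride hexahydrate: 63.3 µmol/L × 237.7 g/mol × 2.24 L ÷ 1000 = 33.704 mg
neutral red: 32.6 mg/L × 2.24 L = 73.024 mg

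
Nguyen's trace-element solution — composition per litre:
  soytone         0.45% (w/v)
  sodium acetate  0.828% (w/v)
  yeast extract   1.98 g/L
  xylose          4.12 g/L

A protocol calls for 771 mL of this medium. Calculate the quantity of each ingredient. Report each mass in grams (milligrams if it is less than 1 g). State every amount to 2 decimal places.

Scale factor relative to 1 L: 0.771.
soytone: 0.45% w/v = 4.5 g/L → 4.5 × 0.771 L = 3.47 g
sodium acetate: 0.828% w/v = 8.28 g/L → 8.28 × 0.771 L = 6.38 g
yeast extract: 1.98 g/L × 0.771 L = 1.53 g
xylose: 4.12 g/L × 0.771 L = 3.18 g

soytone 3.47 g; sodium acetate 6.38 g; yeast extract 1.53 g; xylose 3.18 g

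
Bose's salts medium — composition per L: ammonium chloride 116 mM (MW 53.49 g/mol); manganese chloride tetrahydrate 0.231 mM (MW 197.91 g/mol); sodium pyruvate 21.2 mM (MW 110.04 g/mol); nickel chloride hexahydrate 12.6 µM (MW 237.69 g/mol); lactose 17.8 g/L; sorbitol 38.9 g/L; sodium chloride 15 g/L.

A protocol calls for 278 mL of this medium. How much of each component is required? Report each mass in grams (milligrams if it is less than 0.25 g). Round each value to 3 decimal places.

ammonium chloride 1.725 g; manganese chloride tetrahydrate 12.709 mg; sodium pyruvate 0.649 g; nickel chloride hexahydrate 0.833 mg; lactose 4.948 g; sorbitol 10.814 g; sodium chloride 4.170 g

Target volume = 278 mL = 0.278 L.
ammonium chloride: 116 mmol/L × 53.49 g/mol × 0.278 L ÷ 1000 = 1.725 g
manganese chloride tetrahydrate: 0.231 mmol/L × 197.91 mg/mmol × 0.278 L = 12.709 mg
sodium pyruvate: 21.2 mmol/L × 110.04 g/mol × 0.278 L ÷ 1000 = 0.649 g
nickel chloride hexahydrate: 12.6 µmol/L × 237.69 g/mol × 0.278 L ÷ 1000 = 0.833 mg
lactose: 17.8 g/L × 0.278 L = 4.948 g
sorbitol: 38.9 g/L × 0.278 L = 10.814 g
sodium chloride: 15 g/L × 0.278 L = 4.170 g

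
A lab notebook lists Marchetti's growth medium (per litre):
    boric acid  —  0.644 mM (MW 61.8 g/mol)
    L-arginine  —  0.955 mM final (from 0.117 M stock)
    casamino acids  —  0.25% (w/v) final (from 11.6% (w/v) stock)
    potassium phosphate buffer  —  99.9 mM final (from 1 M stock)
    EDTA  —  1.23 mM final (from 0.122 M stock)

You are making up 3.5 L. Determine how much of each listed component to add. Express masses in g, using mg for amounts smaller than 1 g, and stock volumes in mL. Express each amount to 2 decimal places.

Scale factor relative to 1 L: 3.5.
boric acid: 0.644 mmol/L × 61.8 mg/mmol × 3.5 L = 139.30 mg
L-arginine: dilute stock: 0.955 mM × 3500 mL ÷ 117 mM = 28.57 mL
casamino acids: dilute stock: 0.25% ÷ 11.6% × 3500 mL = 75.43 mL
potassium phosphate buffer: dilute stock: 99.9 mM × 3500 mL ÷ 1000 mM = 349.65 mL
EDTA: dilute stock: 1.23 mM × 3500 mL ÷ 122 mM = 35.29 mL

boric acid 139.30 mg; L-arginine 28.57 mL; casamino acids 75.43 mL; potassium phosphate buffer 349.65 mL; EDTA 35.29 mL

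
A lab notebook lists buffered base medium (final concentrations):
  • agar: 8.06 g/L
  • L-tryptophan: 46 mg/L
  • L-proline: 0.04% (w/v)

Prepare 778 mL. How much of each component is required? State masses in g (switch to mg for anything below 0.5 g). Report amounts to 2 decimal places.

Target volume = 778 mL = 0.778 L.
agar: 8.06 g/L × 0.778 L = 6.27 g
L-tryptophan: 46 mg/L × 0.778 L = 35.79 mg
L-proline: 0.04 g per 100 mL × 778 mL ÷ 100 = 0.3112 g = 311.20 mg

agar 6.27 g; L-tryptophan 35.79 mg; L-proline 311.20 mg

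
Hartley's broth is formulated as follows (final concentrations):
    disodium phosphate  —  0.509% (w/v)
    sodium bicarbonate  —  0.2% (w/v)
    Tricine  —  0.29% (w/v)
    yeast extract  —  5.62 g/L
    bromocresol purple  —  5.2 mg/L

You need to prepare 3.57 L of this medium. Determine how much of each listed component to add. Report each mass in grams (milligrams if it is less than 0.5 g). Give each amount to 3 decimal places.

Working volume: 3.57 L.
disodium phosphate: 0.509% w/v = 5.09 g/L → 5.09 × 3.57 L = 18.171 g
sodium bicarbonate: 0.2 g per 100 mL × 3570 mL ÷ 100 = 7.140 g
Tricine: 0.29% w/v = 2.9 g/L → 2.9 × 3.57 L = 10.353 g
yeast extract: 5.62 g/L × 3.57 L = 20.063 g
bromocresol purple: 5.2 mg/L × 3.57 L = 18.564 mg

disodium phosphate 18.171 g; sodium bicarbonate 7.140 g; Tricine 10.353 g; yeast extract 20.063 g; bromocresol purple 18.564 mg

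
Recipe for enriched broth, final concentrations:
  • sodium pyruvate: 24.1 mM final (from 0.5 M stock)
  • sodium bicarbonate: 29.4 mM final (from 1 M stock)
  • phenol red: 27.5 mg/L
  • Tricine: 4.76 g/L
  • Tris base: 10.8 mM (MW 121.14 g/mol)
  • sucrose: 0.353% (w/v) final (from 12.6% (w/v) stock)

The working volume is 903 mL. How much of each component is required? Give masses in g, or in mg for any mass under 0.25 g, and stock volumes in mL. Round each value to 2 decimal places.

Working volume: 903 mL = 0.903 L.
sodium pyruvate: V = C2·V2/C1 = 24.1 mM × 903 mL ÷ 500 mM = 43.52 mL
sodium bicarbonate: C1V1 = C2V2 → 29.4 mM × 903 mL ÷ 1000 mM = 26.55 mL
phenol red: 27.5 mg/L × 0.903 L = 24.83 mg
Tricine: 4.76 g/L × 0.903 L = 4.30 g
Tris base: 10.8 mmol/L × 121.14 g/mol × 0.903 L ÷ 1000 = 1.18 g
sucrose: V = C2·V2/C1 = 0.353% ÷ 12.6% × 903 mL = 25.30 mL

sodium pyruvate 43.52 mL; sodium bicarbonate 26.55 mL; phenol red 24.83 mg; Tricine 4.30 g; Tris base 1.18 g; sucrose 25.30 mL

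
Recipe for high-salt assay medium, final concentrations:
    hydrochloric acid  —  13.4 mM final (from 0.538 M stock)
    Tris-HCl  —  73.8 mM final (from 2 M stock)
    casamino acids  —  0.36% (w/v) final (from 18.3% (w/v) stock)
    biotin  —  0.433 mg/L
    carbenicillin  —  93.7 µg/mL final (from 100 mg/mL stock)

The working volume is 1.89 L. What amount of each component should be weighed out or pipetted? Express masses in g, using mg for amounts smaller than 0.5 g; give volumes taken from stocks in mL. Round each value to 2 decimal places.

hydrochloric acid 47.07 mL; Tris-HCl 69.74 mL; casamino acids 37.18 mL; biotin 0.82 mg; carbenicillin 1.77 mL

Scale factor relative to 1 L: 1.89.
hydrochloric acid: V = C2·V2/C1 = 13.4 mM × 1890 mL ÷ 538 mM = 47.07 mL
Tris-HCl: dilute stock: 73.8 mM × 1890 mL ÷ 2000 mM = 69.74 mL
casamino acids: C1V1 = C2V2 → 0.36% ÷ 18.3% × 1890 mL = 37.18 mL
biotin: 0.433 mg/L × 1.89 L = 0.82 mg
carbenicillin: V = C2·V2/C1 = 93.7 µg/mL × 1890 mL ÷ 100000 µg/mL = 1.77 mL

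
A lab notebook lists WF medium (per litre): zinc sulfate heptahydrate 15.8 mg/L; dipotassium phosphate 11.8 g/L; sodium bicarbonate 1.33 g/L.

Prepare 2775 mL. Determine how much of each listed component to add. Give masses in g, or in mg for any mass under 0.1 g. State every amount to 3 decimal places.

Target volume = 2775 mL = 2.775 L.
zinc sulfate heptahydrate: 15.8 mg/L × 2.775 L = 43.845 mg
dipotassium phosphate: 11.8 g/L × 2.775 L = 32.745 g
sodium bicarbonate: 1.33 g/L × 2.775 L = 3.691 g

zinc sulfate heptahydrate 43.845 mg; dipotassium phosphate 32.745 g; sodium bicarbonate 3.691 g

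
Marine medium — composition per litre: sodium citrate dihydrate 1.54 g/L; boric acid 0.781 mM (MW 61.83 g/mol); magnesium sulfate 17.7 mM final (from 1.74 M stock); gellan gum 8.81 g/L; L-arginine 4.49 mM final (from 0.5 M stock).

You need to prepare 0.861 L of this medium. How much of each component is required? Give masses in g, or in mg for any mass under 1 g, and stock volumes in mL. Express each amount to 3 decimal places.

Working volume: 0.861 L.
sodium citrate dihydrate: 1.54 g/L × 0.861 L = 1.326 g
boric acid: 0.781 mmol/L × 61.83 mg/mmol × 0.861 L = 41.577 mg
magnesium sulfate: dilute stock: 17.7 mM × 861 mL ÷ 1740 mM = 8.758 mL
gellan gum: 8.81 g/L × 0.861 L = 7.585 g
L-arginine: dilute stock: 4.49 mM × 861 mL ÷ 500 mM = 7.732 mL

sodium citrate dihydrate 1.326 g; boric acid 41.577 mg; magnesium sulfate 8.758 mL; gellan gum 7.585 g; L-arginine 7.732 mL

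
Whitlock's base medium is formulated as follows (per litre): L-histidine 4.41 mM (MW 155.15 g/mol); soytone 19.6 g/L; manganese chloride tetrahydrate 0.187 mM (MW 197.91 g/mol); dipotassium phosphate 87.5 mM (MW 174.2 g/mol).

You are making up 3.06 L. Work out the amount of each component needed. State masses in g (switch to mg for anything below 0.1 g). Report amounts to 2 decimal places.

Scale factor relative to 1 L: 3.06.
L-histidine: 4.41 mmol/L × 155.15 g/mol × 3.06 L ÷ 1000 = 2.09 g
soytone: 19.6 g/L × 3.06 L = 59.98 g
manganese chloride tetrahydrate: 0.187 mmol/L × 197.91 g/mol × 3.06 L ÷ 1000 = 0.11 g
dipotassium phosphate: 87.5 mmol/L × 174.2 g/mol × 3.06 L ÷ 1000 = 46.64 g

L-histidine 2.09 g; soytone 59.98 g; manganese chloride tetrahydrate 0.11 g; dipotassium phosphate 46.64 g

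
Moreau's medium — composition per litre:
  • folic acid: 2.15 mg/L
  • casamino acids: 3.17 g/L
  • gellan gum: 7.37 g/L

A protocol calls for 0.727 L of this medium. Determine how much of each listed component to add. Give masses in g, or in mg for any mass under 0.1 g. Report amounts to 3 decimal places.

Scale factor relative to 1 L: 0.727.
folic acid: 2.15 mg/L × 0.727 L = 1.563 mg
casamino acids: 3.17 g/L × 0.727 L = 2.305 g
gellan gum: 7.37 g/L × 0.727 L = 5.358 g

folic acid 1.563 mg; casamino acids 2.305 g; gellan gum 5.358 g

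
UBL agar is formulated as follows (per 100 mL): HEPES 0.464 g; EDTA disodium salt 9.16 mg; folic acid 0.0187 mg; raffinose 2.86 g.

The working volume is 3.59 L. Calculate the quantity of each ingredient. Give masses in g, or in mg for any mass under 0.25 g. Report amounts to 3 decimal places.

Ratio of target to recipe volume: 3590 / 100 = 35.9.
HEPES: 0.464 g × (3590 mL / 100 mL) = 16.658 g
EDTA disodium salt: 9.16 mg × (3590 mL / 100 mL) = 328.844 mg = 0.329 g
folic acid: 0.0187 mg × (3590 mL / 100 mL) = 0.671 mg
raffinose: 2.86 g × (3590 mL / 100 mL) = 102.674 g

HEPES 16.658 g; EDTA disodium salt 0.329 g; folic acid 0.671 mg; raffinose 102.674 g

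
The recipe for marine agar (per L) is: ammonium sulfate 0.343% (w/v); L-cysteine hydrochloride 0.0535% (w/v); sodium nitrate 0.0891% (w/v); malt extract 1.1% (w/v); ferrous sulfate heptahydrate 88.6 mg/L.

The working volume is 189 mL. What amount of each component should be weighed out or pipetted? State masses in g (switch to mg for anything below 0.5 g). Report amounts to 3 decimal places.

ammonium sulfate 0.648 g; L-cysteine hydrochloride 101.115 mg; sodium nitrate 168.399 mg; malt extract 2.079 g; ferrous sulfate heptahydrate 16.745 mg

Scale factor relative to 1 L: 0.189.
ammonium sulfate: 0.343% w/v = 3.43 g/L → 3.43 × 0.189 L = 0.648 g
L-cysteine hydrochloride: 0.0535% w/v = 0.535 g/L → 0.535 × 0.189 L = 0.101115 g = 101.115 mg
sodium nitrate: 0.0891 g per 100 mL × 189 mL ÷ 100 = 0.168399 g = 168.399 mg
malt extract: 1.1% w/v = 11 g/L → 11 × 0.189 L = 2.079 g
ferrous sulfate heptahydrate: 88.6 mg/L × 0.189 L = 16.745 mg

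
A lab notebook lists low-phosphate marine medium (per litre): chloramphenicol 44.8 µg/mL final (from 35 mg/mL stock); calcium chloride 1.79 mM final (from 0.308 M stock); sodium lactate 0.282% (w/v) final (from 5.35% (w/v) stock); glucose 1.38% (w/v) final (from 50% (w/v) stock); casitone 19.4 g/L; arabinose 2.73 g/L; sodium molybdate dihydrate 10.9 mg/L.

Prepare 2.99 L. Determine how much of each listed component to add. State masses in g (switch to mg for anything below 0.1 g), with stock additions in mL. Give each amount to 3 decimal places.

chloramphenicol 3.827 mL; calcium chloride 17.377 mL; sodium lactate 157.604 mL; glucose 82.524 mL; casitone 58.006 g; arabinose 8.163 g; sodium molybdate dihydrate 32.591 mg

Scale factor relative to 1 L: 2.99.
chloramphenicol: dilute stock: 44.8 µg/mL × 2990 mL ÷ 35000 µg/mL = 3.827 mL
calcium chloride: C1V1 = C2V2 → 1.79 mM × 2990 mL ÷ 308 mM = 17.377 mL
sodium lactate: V = C2·V2/C1 = 0.282% ÷ 5.35% × 2990 mL = 157.604 mL
glucose: V = C2·V2/C1 = 1.38% ÷ 50% × 2990 mL = 82.524 mL
casitone: 19.4 g/L × 2.99 L = 58.006 g
arabinose: 2.73 g/L × 2.99 L = 8.163 g
sodium molybdate dihydrate: 10.9 mg/L × 2.99 L = 32.591 mg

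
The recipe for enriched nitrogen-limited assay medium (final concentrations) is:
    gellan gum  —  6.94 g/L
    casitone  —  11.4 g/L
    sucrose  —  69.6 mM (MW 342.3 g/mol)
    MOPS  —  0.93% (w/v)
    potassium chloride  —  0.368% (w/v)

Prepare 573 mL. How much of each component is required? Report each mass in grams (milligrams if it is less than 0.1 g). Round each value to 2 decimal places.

Working volume: 573 mL = 0.573 L.
gellan gum: 6.94 g/L × 0.573 L = 3.98 g
casitone: 11.4 g/L × 0.573 L = 6.53 g
sucrose: 69.6 mmol/L × 342.3 g/mol × 0.573 L ÷ 1000 = 13.65 g
MOPS: 0.93% w/v = 9.3 g/L → 9.3 × 0.573 L = 5.33 g
potassium chloride: 0.368 g per 100 mL × 573 mL ÷ 100 = 2.11 g

gellan gum 3.98 g; casitone 6.53 g; sucrose 13.65 g; MOPS 5.33 g; potassium chloride 2.11 g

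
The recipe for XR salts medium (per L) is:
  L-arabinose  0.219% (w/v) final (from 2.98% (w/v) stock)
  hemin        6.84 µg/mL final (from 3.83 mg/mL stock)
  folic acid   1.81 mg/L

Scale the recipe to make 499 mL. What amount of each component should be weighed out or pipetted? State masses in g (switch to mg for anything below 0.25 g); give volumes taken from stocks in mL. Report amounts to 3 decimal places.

L-arabinose 36.671 mL; hemin 0.891 mL; folic acid 0.903 mg

Scale factor relative to 1 L: 0.499.
L-arabinose: V = C2·V2/C1 = 0.219% ÷ 2.98% × 499 mL = 36.671 mL
hemin: dilute stock: 6.84 µg/mL × 499 mL ÷ 3830 µg/mL = 0.891 mL
folic acid: 1.81 mg/L × 0.499 L = 0.903 mg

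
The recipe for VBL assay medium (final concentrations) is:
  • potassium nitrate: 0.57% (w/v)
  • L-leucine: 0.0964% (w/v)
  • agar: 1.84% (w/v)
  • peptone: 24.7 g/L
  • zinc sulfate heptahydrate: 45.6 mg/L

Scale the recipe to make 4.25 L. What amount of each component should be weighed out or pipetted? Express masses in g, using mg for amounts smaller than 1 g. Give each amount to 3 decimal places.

potassium nitrate 24.225 g; L-leucine 4.097 g; agar 78.200 g; peptone 104.975 g; zinc sulfate heptahydrate 193.800 mg

Working volume: 4.25 L.
potassium nitrate: 0.57% w/v = 5.7 g/L → 5.7 × 4.25 L = 24.225 g
L-leucine: 0.0964% w/v = 0.964 g/L → 0.964 × 4.25 L = 4.097 g
agar: 1.84% w/v = 18.4 g/L → 18.4 × 4.25 L = 78.200 g
peptone: 24.7 g/L × 4.25 L = 104.975 g
zinc sulfate heptahydrate: 45.6 mg/L × 4.25 L = 193.800 mg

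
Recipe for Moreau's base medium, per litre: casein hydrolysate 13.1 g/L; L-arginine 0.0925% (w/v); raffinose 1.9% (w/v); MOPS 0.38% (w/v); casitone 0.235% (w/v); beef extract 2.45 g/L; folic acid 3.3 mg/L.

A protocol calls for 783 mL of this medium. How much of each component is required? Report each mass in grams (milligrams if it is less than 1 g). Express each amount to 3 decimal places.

casein hydrolysate 10.257 g; L-arginine 724.275 mg; raffinose 14.877 g; MOPS 2.975 g; casitone 1.840 g; beef extract 1.918 g; folic acid 2.584 mg

Working volume: 783 mL = 0.783 L.
casein hydrolysate: 13.1 g/L × 0.783 L = 10.257 g
L-arginine: 0.0925 g per 100 mL × 783 mL ÷ 100 = 0.724275 g = 724.275 mg
raffinose: 1.9 g per 100 mL × 783 mL ÷ 100 = 14.877 g
MOPS: 0.38 g per 100 mL × 783 mL ÷ 100 = 2.975 g
casitone: 0.235 g per 100 mL × 783 mL ÷ 100 = 1.840 g
beef extract: 2.45 g/L × 0.783 L = 1.918 g
folic acid: 3.3 mg/L × 0.783 L = 2.584 mg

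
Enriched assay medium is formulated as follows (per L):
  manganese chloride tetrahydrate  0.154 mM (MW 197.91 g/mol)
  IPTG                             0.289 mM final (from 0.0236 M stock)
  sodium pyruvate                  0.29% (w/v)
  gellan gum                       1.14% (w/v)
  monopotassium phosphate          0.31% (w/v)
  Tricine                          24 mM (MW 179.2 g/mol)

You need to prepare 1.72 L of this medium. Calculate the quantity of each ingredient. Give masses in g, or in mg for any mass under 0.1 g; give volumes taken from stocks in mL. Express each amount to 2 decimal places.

manganese chloride tetrahydrate 52.42 mg; IPTG 21.06 mL; sodium pyruvate 4.99 g; gellan gum 19.61 g; monopotassium phosphate 5.33 g; Tricine 7.40 g

Scale factor relative to 1 L: 1.72.
manganese chloride tetrahydrate: 0.154 mmol/L × 197.91 mg/mmol × 1.72 L = 52.42 mg
IPTG: C1V1 = C2V2 → 0.289 mM × 1720 mL ÷ 23.6 mM = 21.06 mL
sodium pyruvate: 0.29% w/v = 2.9 g/L → 2.9 × 1.72 L = 4.99 g
gellan gum: 1.14% w/v = 11.4 g/L → 11.4 × 1.72 L = 19.61 g
monopotassium phosphate: 0.31 g per 100 mL × 1720 mL ÷ 100 = 5.33 g
Tricine: 24 mmol/L × 179.2 g/mol × 1.72 L ÷ 1000 = 7.40 g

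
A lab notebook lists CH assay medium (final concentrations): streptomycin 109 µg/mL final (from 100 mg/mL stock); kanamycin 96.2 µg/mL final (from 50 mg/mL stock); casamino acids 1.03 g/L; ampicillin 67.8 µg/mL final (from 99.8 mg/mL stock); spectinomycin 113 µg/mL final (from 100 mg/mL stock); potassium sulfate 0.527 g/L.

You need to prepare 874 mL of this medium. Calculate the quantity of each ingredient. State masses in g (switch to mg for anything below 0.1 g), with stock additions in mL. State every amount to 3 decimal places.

Scale factor relative to 1 L: 0.874.
streptomycin: dilute stock: 109 µg/mL × 874 mL ÷ 100000 µg/mL = 0.953 mL
kanamycin: V = C2·V2/C1 = 96.2 µg/mL × 874 mL ÷ 50000 µg/mL = 1.682 mL
casamino acids: 1.03 g/L × 0.874 L = 0.900 g
ampicillin: dilute stock: 67.8 µg/mL × 874 mL ÷ 99800 µg/mL = 0.594 mL
spectinomycin: dilute stock: 113 µg/mL × 874 mL ÷ 100000 µg/mL = 0.988 mL
potassium sulfate: 0.527 g/L × 0.874 L = 0.461 g

streptomycin 0.953 mL; kanamycin 1.682 mL; casamino acids 0.900 g; ampicillin 0.594 mL; spectinomycin 0.988 mL; potassium sulfate 0.461 g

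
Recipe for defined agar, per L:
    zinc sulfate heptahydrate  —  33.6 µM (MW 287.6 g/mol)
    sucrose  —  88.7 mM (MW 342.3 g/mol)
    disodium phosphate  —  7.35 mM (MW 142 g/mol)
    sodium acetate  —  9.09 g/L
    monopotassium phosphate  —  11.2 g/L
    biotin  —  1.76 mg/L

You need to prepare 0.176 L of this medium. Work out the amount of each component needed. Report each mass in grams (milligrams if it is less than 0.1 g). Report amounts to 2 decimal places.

zinc sulfate heptahydrate 1.70 mg; sucrose 5.34 g; disodium phosphate 0.18 g; sodium acetate 1.60 g; monopotassium phosphate 1.97 g; biotin 0.31 mg

Working volume: 0.176 L.
zinc sulfate heptahydrate: 33.6 µmol/L × 287.6 g/mol × 0.176 L ÷ 1000 = 1.70 mg
sucrose: 88.7 mmol/L × 342.3 g/mol × 0.176 L ÷ 1000 = 5.34 g
disodium phosphate: 7.35 mmol/L × 142 g/mol × 0.176 L ÷ 1000 = 0.18 g
sodium acetate: 9.09 g/L × 0.176 L = 1.60 g
monopotassium phosphate: 11.2 g/L × 0.176 L = 1.97 g
biotin: 1.76 mg/L × 0.176 L = 0.31 mg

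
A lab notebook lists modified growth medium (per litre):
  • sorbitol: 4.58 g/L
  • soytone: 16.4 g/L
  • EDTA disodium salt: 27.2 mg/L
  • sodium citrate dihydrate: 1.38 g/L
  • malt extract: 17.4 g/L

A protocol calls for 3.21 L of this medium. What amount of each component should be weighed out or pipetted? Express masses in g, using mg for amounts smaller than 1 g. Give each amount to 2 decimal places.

sorbitol 14.70 g; soytone 52.64 g; EDTA disodium salt 87.31 mg; sodium citrate dihydrate 4.43 g; malt extract 55.85 g

Scale factor relative to 1 L: 3.21.
sorbitol: 4.58 g/L × 3.21 L = 14.70 g
soytone: 16.4 g/L × 3.21 L = 52.64 g
EDTA disodium salt: 27.2 mg/L × 3.21 L = 87.31 mg
sodium citrate dihydrate: 1.38 g/L × 3.21 L = 4.43 g
malt extract: 17.4 g/L × 3.21 L = 55.85 g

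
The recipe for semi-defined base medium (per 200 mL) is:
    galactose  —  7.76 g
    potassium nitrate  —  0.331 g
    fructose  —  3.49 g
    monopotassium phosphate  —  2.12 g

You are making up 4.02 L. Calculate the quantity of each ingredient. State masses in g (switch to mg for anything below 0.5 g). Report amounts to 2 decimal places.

Scale factor = 4020 mL / 200 mL = 20.1.
galactose: 7.76 g × (4020 mL / 200 mL) = 155.98 g
potassium nitrate: 0.331 g × (4020 mL / 200 mL) = 6.65 g
fructose: 3.49 g × (4020 mL / 200 mL) = 70.15 g
monopotassium phosphate: 2.12 g × (4020 mL / 200 mL) = 42.61 g

galactose 155.98 g; potassium nitrate 6.65 g; fructose 70.15 g; monopotassium phosphate 42.61 g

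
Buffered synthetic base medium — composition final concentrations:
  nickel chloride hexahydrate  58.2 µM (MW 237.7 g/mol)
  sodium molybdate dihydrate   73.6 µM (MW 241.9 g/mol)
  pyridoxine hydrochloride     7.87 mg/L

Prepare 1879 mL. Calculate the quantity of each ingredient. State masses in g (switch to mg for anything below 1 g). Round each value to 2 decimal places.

nickel chloride hexahydrate 25.99 mg; sodium molybdate dihydrate 33.45 mg; pyridoxine hydrochloride 14.79 mg

Scale factor relative to 1 L: 1.879.
nickel chloride hexahydrate: 58.2 µmol/L × 237.7 g/mol × 1.879 L ÷ 1000 = 25.99 mg
sodium molybdate dihydrate: 73.6 µmol/L × 241.9 g/mol × 1.879 L ÷ 1000 = 33.45 mg
pyridoxine hydrochloride: 7.87 mg/L × 1.879 L = 14.79 mg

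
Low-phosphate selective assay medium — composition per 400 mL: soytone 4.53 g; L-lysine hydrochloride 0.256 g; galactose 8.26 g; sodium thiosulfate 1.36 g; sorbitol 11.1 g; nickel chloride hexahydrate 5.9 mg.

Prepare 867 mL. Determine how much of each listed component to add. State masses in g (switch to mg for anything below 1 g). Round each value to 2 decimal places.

Ratio of target to recipe volume: 867 / 400 = 2.1675.
soytone: 4.53 g × (867 mL / 400 mL) = 9.82 g
L-lysine hydrochloride: 0.256 g × (867 mL / 400 mL) = 0.55488 g = 554.88 mg
galactose: 8.26 g × (867 mL / 400 mL) = 17.90 g
sodium thiosulfate: 1.36 g × (867 mL / 400 mL) = 2.95 g
sorbitol: 11.1 g × (867 mL / 400 mL) = 24.06 g
nickel chloride hexahydrate: 5.9 mg × (867 mL / 400 mL) = 12.79 mg

soytone 9.82 g; L-lysine hydrochloride 554.88 mg; galactose 17.90 g; sodium thiosulfate 2.95 g; sorbitol 24.06 g; nickel chloride hexahydrate 12.79 mg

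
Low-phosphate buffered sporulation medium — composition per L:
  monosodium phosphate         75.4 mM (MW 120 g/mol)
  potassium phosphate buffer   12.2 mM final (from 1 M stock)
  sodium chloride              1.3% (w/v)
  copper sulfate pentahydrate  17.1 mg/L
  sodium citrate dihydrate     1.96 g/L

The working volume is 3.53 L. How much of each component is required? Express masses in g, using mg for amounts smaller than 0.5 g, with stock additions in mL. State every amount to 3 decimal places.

monosodium phosphate 31.939 g; potassium phosphate buffer 43.066 mL; sodium chloride 45.890 g; copper sulfate pentahydrate 60.363 mg; sodium citrate dihydrate 6.919 g

Scale factor relative to 1 L: 3.53.
monosodium phosphate: 75.4 mmol/L × 120 g/mol × 3.53 L ÷ 1000 = 31.939 g
potassium phosphate buffer: V = C2·V2/C1 = 12.2 mM × 3530 mL ÷ 1000 mM = 43.066 mL
sodium chloride: 1.3% w/v = 13 g/L → 13 × 3.53 L = 45.890 g
copper sulfate pentahydrate: 17.1 mg/L × 3.53 L = 60.363 mg
sodium citrate dihydrate: 1.96 g/L × 3.53 L = 6.919 g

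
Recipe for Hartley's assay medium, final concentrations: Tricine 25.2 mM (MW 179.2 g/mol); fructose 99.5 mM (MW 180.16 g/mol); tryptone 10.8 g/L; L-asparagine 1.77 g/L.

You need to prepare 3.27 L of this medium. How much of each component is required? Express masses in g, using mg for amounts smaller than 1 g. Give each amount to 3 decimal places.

Tricine 14.767 g; fructose 58.618 g; tryptone 35.316 g; L-asparagine 5.788 g

Working volume: 3.27 L.
Tricine: 25.2 mmol/L × 179.2 g/mol × 3.27 L ÷ 1000 = 14.767 g
fructose: 99.5 mmol/L × 180.16 g/mol × 3.27 L ÷ 1000 = 58.618 g
tryptone: 10.8 g/L × 3.27 L = 35.316 g
L-asparagine: 1.77 g/L × 3.27 L = 5.788 g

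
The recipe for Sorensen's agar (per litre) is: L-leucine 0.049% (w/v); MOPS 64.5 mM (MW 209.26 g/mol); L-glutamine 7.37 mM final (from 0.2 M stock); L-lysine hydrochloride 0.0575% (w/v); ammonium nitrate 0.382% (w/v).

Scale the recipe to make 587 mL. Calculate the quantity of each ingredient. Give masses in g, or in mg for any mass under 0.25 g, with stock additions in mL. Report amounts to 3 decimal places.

L-leucine 0.288 g; MOPS 7.923 g; L-glutamine 21.631 mL; L-lysine hydrochloride 0.338 g; ammonium nitrate 2.242 g

Target volume = 587 mL = 0.587 L.
L-leucine: 0.049% w/v = 0.49 g/L → 0.49 × 0.587 L = 0.288 g
MOPS: 64.5 mmol/L × 209.26 g/mol × 0.587 L ÷ 1000 = 7.923 g
L-glutamine: V = C2·V2/C1 = 7.37 mM × 587 mL ÷ 200 mM = 21.631 mL
L-lysine hydrochloride: 0.0575% w/v = 0.575 g/L → 0.575 × 0.587 L = 0.338 g
ammonium nitrate: 0.382% w/v = 3.82 g/L → 3.82 × 0.587 L = 2.242 g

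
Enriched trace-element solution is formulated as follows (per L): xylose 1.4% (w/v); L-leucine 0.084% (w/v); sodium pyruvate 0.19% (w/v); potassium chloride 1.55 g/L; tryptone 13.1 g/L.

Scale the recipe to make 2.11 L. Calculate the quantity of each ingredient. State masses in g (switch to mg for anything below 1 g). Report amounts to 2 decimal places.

Working volume: 2.11 L.
xylose: 1.4 g per 100 mL × 2110 mL ÷ 100 = 29.54 g
L-leucine: 0.084% w/v = 0.84 g/L → 0.84 × 2.11 L = 1.77 g
sodium pyruvate: 0.19% w/v = 1.9 g/L → 1.9 × 2.11 L = 4.01 g
potassium chloride: 1.55 g/L × 2.11 L = 3.27 g
tryptone: 13.1 g/L × 2.11 L = 27.64 g

xylose 29.54 g; L-leucine 1.77 g; sodium pyruvate 4.01 g; potassium chloride 3.27 g; tryptone 27.64 g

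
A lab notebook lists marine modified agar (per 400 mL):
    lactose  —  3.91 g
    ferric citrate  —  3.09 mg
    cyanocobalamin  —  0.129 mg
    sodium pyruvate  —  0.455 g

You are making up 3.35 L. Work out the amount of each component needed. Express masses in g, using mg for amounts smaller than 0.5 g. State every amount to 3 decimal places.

Scale factor = 3350 mL / 400 mL = 8.375.
lactose: 3.91 g × (3350 mL / 400 mL) = 32.746 g
ferric citrate: 3.09 mg × (3350 mL / 400 mL) = 25.879 mg
cyanocobalamin: 0.129 mg × (3350 mL / 400 mL) = 1.080 mg
sodium pyruvate: 0.455 g × (3350 mL / 400 mL) = 3.811 g

lactose 32.746 g; ferric citrate 25.879 mg; cyanocobalamin 1.080 mg; sodium pyruvate 3.811 g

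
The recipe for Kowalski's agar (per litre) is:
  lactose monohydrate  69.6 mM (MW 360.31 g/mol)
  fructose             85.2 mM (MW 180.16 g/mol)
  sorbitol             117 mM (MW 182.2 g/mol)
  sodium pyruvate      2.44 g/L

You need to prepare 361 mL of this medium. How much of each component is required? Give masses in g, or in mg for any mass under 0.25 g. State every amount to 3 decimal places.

Working volume: 361 mL = 0.361 L.
lactose monohydrate: 69.6 mmol/L × 360.31 g/mol × 0.361 L ÷ 1000 = 9.053 g
fructose: 85.2 mmol/L × 180.16 g/mol × 0.361 L ÷ 1000 = 5.541 g
sorbitol: 117 mmol/L × 182.2 g/mol × 0.361 L ÷ 1000 = 7.696 g
sodium pyruvate: 2.44 g/L × 0.361 L = 0.881 g

lactose monohydrate 9.053 g; fructose 5.541 g; sorbitol 7.696 g; sodium pyruvate 0.881 g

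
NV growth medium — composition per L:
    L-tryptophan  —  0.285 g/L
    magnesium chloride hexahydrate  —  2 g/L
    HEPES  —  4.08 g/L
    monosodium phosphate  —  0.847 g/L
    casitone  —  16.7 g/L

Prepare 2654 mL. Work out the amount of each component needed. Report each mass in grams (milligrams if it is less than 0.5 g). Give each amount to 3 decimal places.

L-tryptophan 0.756 g; magnesium chloride hexahydrate 5.308 g; HEPES 10.828 g; monosodium phosphate 2.248 g; casitone 44.322 g

Working volume: 2654 mL = 2.654 L.
L-tryptophan: 0.285 g/L × 2.654 L = 0.756 g
magnesium chloride hexahydrate: 2 g/L × 2.654 L = 5.308 g
HEPES: 4.08 g/L × 2.654 L = 10.828 g
monosodium phosphate: 0.847 g/L × 2.654 L = 2.248 g
casitone: 16.7 g/L × 2.654 L = 44.322 g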